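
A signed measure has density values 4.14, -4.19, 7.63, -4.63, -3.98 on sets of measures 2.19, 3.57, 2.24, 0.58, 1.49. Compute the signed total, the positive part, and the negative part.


Step 1: Compute signed measure on each set:
  Set 1: 4.14 * 2.19 = 9.0666
  Set 2: -4.19 * 3.57 = -14.9583
  Set 3: 7.63 * 2.24 = 17.0912
  Set 4: -4.63 * 0.58 = -2.6854
  Set 5: -3.98 * 1.49 = -5.9302
Step 2: Total signed measure = (9.0666) + (-14.9583) + (17.0912) + (-2.6854) + (-5.9302)
     = 2.5839
Step 3: Positive part mu+(X) = sum of positive contributions = 26.1578
Step 4: Negative part mu-(X) = |sum of negative contributions| = 23.5739


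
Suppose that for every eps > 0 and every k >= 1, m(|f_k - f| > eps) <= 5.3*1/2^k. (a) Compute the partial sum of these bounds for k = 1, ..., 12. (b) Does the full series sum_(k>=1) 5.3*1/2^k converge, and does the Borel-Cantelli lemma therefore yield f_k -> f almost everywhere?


Step 1: List the terms 5.3*1/2^k for k = 1 to 12:
  k=1: 2.65
  k=2: 1.325
  k=3: 0.6625
  k=4: 0.33125
  k=5: 0.165625
  k=6: 0.082812
  k=7: 0.041406
  k=8: 0.020703
  k=9: 0.010352
  k=10: 0.005176
  k=11: 0.002588
  k=12: 0.001294
Step 2: Partial sum = 2.65 + 1.325 + 0.6625 + 0.33125 + 0.165625 + 0.082812 + 0.041406 + 0.020703 + 0.010352 + 0.005176 + 0.002588 + 0.001294
     = 5.298706
Step 3: The full series sum_(k>=1) 5.3*1/2^k converges (geometric series with ratio 1/2 < 1; a constant multiple of a convergent series converges).
Step 4: Fix eps > 0. Since sum_k m(|f_k - f| > eps) < infinity, the Borel-Cantelli lemma gives
        m(limsup_k {|f_k - f| > eps}) = 0, i.e. for a.e. x, |f_k(x) - f(x)| <= eps for all large k.
        Applying this with eps = 1/j for j = 1, 2, ... and intersecting the countably many full-measure sets,
        for a.e. x we get limsup_k |f_k(x) - f(x)| <= 1/j for every j, hence f_k -> f almost everywhere.
Conclusion: series converges; Borel-Cantelli yields f_k -> f a.e.


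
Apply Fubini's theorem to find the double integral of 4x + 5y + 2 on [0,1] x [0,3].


By Fubini, integrate in x first, then y.
Step 1: Fix y, integrate over x in [0,1]:
  integral(4x + 5y + 2, x=0..1)
  = 4*(1^2 - 0^2)/2 + (5y + 2)*(1 - 0)
  = 2 + (5y + 2)*1
  = 2 + 5y + 2
  = 4 + 5y
Step 2: Integrate over y in [0,3]:
  integral(4 + 5y, y=0..3)
  = 4*3 + 5*(3^2 - 0^2)/2
  = 12 + 22.5
  = 34.5


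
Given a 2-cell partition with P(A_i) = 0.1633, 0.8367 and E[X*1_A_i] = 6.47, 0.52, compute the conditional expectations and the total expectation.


For each cell A_i: E[X|A_i] = E[X*1_A_i] / P(A_i)
Step 1: E[X|A_1] = 6.47 / 0.1633 = 39.620331
Step 2: E[X|A_2] = 0.52 / 0.8367 = 0.621489
Verification: E[X] = sum E[X*1_A_i] = 6.47 + 0.52 = 6.99


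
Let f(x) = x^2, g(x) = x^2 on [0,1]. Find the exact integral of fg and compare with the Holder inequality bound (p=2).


Step 1: Exact integral of f*g = integral(x^4, 0, 1) = 1/5
     = 0.2
Step 2: Holder bound with p=2, q=2:
  ||f||_p = (integral x^4 dx)^(1/2) = (1/5)^(1/2) = 0.447214
  ||g||_q = (integral x^4 dx)^(1/2) = (1/5)^(1/2) = 0.447214
Step 3: Holder bound = ||f||_p * ||g||_q = 0.447214 * 0.447214 = 0.2
Verification: 0.2 <= 0.2 (Holder holds)


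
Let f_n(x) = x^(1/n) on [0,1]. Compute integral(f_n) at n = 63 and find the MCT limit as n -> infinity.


At n = 63: f_63(x) = x^(1/63).
Step 1: integral(x^(1/63), 0, 1) = [x^(1/63+1) / (1/63+1)] from 0 to 1
     = 1 / (1/63 + 1) = 1 / ((63+1)/63) = 63/(63+1)
     = 63/64 = 0.984375
Step 2: As n -> infinity, f_n(x) = x^(1/n) -> 1 for x in (0,1], and f_n is increasing in n.
By MCT, lim_n integral(f_n) = integral(lim_n f_n) = integral(1, 0, 1) = 1.
Step 3: Verify convergence: 63/64 = 0.984375 -> 1


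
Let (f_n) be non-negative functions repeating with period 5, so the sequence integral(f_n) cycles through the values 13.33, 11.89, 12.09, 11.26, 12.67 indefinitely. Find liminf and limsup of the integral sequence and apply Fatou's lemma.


The sequence (integral(f_n)) is periodic with period 5, repeating the values 13.33, 11.89, 12.09, 11.26, 12.67 indefinitely.
Step 1: For a periodic sequence, every tail (a_m, a_(m+1), ...) contains all 5 period values infinitely often.
Step 2: Hence inf of every tail = min of the period values = min(13.33, 11.89, 12.09, 11.26, 12.67) = 11.26.
        liminf_n integral(f_n) = sup over m of (inf of tail from m) = 11.26.
Step 3: Similarly sup of every tail = max of the period values = 13.33.
        limsup_n integral(f_n) = 13.33.
Step 4: Fatou's lemma: integral(liminf_n f_n) <= liminf_n integral(f_n) = 11.26.
        So the integral of the pointwise liminf is at most 11.26.


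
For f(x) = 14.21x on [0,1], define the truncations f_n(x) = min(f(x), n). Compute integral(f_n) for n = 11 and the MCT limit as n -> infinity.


f(x) = 14.21x on [0,1]; f_n(x) = min(14.21x, n). At n = 11:
Step 1: f(x) reaches 11 at x = 11/14.21 = 0.774103
Step 2: integral(f_11) = integral(14.21x, 0, 0.774103) + integral(11, 0.774103, 1)
       = 14.21*0.774103^2/2 + 11*(1 - 0.774103)
       = 4.257565 + 2.48487
       = 6.742435
Step 3: As n -> infinity, f_n increases to f, so by MCT integral(f_n) -> integral(f) = 14.21/2 = 7.105.
Convergence: integral(f_11) = 6.742435 -> 7.105 as n -> infinity


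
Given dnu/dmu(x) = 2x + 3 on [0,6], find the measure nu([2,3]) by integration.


nu(A) = integral_A (dnu/dmu) dmu = integral_2^3 (2x + 3) dx
Step 1: Antiderivative F(x) = (2/2)x^2 + 3x
Step 2: F(3) = (2/2)*3^2 + 3*3 = 9 + 9 = 18
Step 3: F(2) = (2/2)*2^2 + 3*2 = 4 + 6 = 10
Step 4: nu([2,3]) = F(3) - F(2) = 18 - 10 = 8


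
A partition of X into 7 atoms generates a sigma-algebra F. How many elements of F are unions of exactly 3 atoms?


Each element of F is a union of some subset of the 7 atoms.
Elements that are unions of exactly 3 atoms correspond to 3-element subsets of the 7 atoms.
Count = C(7, 3) = 7! / (3! * 4!) = 35.


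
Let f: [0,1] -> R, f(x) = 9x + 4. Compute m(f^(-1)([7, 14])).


f^(-1)([7, 14]) = {x : 7 <= 9x + 4 <= 14}
Solving: (7 - 4)/9 <= x <= (14 - 4)/9
= [0.333333, 1.111111]
Intersecting with [0,1]: [0.333333, 1]
Measure = 1 - 0.333333 = 0.666667


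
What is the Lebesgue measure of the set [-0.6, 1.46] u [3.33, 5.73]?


For pairwise disjoint intervals, m(union) = sum of lengths.
= (1.46 - -0.6) + (5.73 - 3.33)
= 2.06 + 2.4
= 4.46


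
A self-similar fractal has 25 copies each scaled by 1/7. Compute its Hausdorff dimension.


For a self-similar set with N copies scaled by 1/r:
dim_H = log(N)/log(r) = log(25)/log(7)
= 3.218876/1.94591
= 1.654175


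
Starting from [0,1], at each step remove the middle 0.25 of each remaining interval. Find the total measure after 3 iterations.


Step 1: At each step, fraction remaining = 1 - 0.25 = 0.75
Step 2: After 3 steps, measure = (0.75)^3
Step 3: Computing the power step by step:
  After step 1: 0.75
  After step 2: 0.5625
  After step 3: 0.421875
Result = 0.421875


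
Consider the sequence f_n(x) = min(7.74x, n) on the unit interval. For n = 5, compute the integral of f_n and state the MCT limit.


f(x) = 7.74x on [0,1]; f_n(x) = min(7.74x, n). At n = 5:
Step 1: f(x) reaches 5 at x = 5/7.74 = 0.645995
Step 2: integral(f_5) = integral(7.74x, 0, 0.645995) + integral(5, 0.645995, 1)
       = 7.74*0.645995^2/2 + 5*(1 - 0.645995)
       = 1.614987 + 1.770026
       = 3.385013
Step 3: As n -> infinity, f_n increases to f, so by MCT integral(f_n) -> integral(f) = 7.74/2 = 3.87.
Convergence: integral(f_5) = 3.385013 -> 3.87 as n -> infinity


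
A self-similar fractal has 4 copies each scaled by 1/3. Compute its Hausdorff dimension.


For a self-similar set with N copies scaled by 1/r:
dim_H = log(N)/log(r) = log(4)/log(3)
= 1.386294/1.098612
= 1.26186


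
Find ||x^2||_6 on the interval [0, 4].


Step 1: ||f||_6 = (integral_0^4 |x^2|^6 dx)^(1/6)
     = (integral_0^4 x^12 dx)^(1/6)
Step 2: integral_0^4 x^12 dx = [x^13/(13)] from 0 to 4 = 4^13/13
     = 67108864/13 = 5.162220e+06
Step 3: ||f||_6 = (5.162220e+06)^(1/6) = 13.146377


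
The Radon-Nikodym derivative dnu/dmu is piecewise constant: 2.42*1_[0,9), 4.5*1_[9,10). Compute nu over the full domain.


Integrate each piece of the Radon-Nikodym derivative:
Step 1: integral_0^9 2.42 dx = 2.42*(9-0) = 2.42*9 = 21.78
Step 2: integral_9^10 4.5 dx = 4.5*(10-9) = 4.5*1 = 4.5
Total: 21.78 + 4.5 = 26.28


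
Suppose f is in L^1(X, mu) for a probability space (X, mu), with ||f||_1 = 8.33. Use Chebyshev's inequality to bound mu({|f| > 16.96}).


Chebyshev/Markov inequality: mu(|f| > eps) <= (||f||_p / eps)^p
Step 1: ||f||_1 / eps = 8.33 / 16.96 = 0.491156
Step 2: Raise to power p = 1:
  (0.491156)^1 = 0.491156
Step 3: Therefore mu(|f| > 16.96) <= 0.491156


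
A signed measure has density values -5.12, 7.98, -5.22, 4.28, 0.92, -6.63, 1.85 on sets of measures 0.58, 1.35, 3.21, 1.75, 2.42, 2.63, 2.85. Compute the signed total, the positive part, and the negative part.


Step 1: Compute signed measure on each set:
  Set 1: -5.12 * 0.58 = -2.9696
  Set 2: 7.98 * 1.35 = 10.773
  Set 3: -5.22 * 3.21 = -16.7562
  Set 4: 4.28 * 1.75 = 7.49
  Set 5: 0.92 * 2.42 = 2.2264
  Set 6: -6.63 * 2.63 = -17.4369
  Set 7: 1.85 * 2.85 = 5.2725
Step 2: Total signed measure = (-2.9696) + (10.773) + (-16.7562) + (7.49) + (2.2264) + (-17.4369) + (5.2725)
     = -11.4008
Step 3: Positive part mu+(X) = sum of positive contributions = 25.7619
Step 4: Negative part mu-(X) = |sum of negative contributions| = 37.1627


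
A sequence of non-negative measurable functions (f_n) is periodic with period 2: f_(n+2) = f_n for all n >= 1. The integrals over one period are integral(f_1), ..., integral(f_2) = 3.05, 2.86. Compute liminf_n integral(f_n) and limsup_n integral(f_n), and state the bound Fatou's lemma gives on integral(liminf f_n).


The sequence (integral(f_n)) is periodic with period 2, repeating the values 3.05, 2.86 indefinitely.
Step 1: For a periodic sequence, every tail (a_m, a_(m+1), ...) contains all 2 period values infinitely often.
Step 2: Hence inf of every tail = min of the period values = min(3.05, 2.86) = 2.86.
        liminf_n integral(f_n) = sup over m of (inf of tail from m) = 2.86.
Step 3: Similarly sup of every tail = max of the period values = 3.05.
        limsup_n integral(f_n) = 3.05.
Step 4: Fatou's lemma: integral(liminf_n f_n) <= liminf_n integral(f_n) = 2.86.
        So the integral of the pointwise liminf is at most 2.86.


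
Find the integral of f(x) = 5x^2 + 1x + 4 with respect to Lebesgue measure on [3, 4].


The Lebesgue integral of a Riemann-integrable function agrees with the Riemann integral.
Antiderivative F(x) = (5/3)x^3 + (1/2)x^2 + 4x
F(4) = (5/3)*4^3 + (1/2)*4^2 + 4*4
     = (5/3)*64 + (1/2)*16 + 4*4
     = 106.666667 + 8 + 16
     = 130.666667
F(3) = 61.5
Integral = F(4) - F(3) = 130.666667 - 61.5 = 69.166667


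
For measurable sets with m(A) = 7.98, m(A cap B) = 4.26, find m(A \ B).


m(A \ B) = m(A) - m(A n B)
= 7.98 - 4.26
= 3.72


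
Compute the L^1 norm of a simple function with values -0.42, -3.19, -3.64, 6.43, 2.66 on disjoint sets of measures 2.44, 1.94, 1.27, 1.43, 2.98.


Step 1: Compute |f_i|^1 for each value:
  |-0.42|^1 = 0.42
  |-3.19|^1 = 3.19
  |-3.64|^1 = 3.64
  |6.43|^1 = 6.43
  |2.66|^1 = 2.66
Step 2: Multiply by measures and sum:
  0.42 * 2.44 = 1.0248
  3.19 * 1.94 = 6.1886
  3.64 * 1.27 = 4.6228
  6.43 * 1.43 = 9.1949
  2.66 * 2.98 = 7.9268
Sum = 1.0248 + 6.1886 + 4.6228 + 9.1949 + 7.9268 = 28.9579
Step 3: Take the p-th root:
||f||_1 = (28.9579)^(1/1) = 28.9579


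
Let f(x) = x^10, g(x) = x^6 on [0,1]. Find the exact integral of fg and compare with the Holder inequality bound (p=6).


Step 1: Exact integral of f*g = integral(x^16, 0, 1) = 1/17
     = 0.058824
Step 2: Holder bound with p=6, q=1.2:
  ||f||_p = (integral x^60 dx)^(1/6) = (1/61)^(1/6) = 0.504017
  ||g||_q = (integral x^7.2 dx)^(1/1.2) = (1/8.2)^(1/1.2) = 0.173176
Step 3: Holder bound = ||f||_p * ||g||_q = 0.504017 * 0.173176 = 0.087284
Verification: 0.058824 <= 0.087284 (Holder holds)


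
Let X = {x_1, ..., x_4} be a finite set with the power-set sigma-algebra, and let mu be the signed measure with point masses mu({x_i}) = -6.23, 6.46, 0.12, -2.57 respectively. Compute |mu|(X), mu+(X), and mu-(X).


Step 1: Every measurable set is a union of atoms (the cells / points), so a Hahn decomposition is
  obtained by grouping atoms by sign: P = union of atoms with mu > 0, N = union of the remaining atoms.
  Atoms in P (indices): 2, 3;  atoms in N (indices): 1, 4
  Positive values: 6.46, 0.12
  Negative values: -6.23, -2.57
Step 2: mu+(X) = mu(P) = sum of positive atom values = 6.58
Step 3: mu-(X) = -mu(N) = sum of |negative atom values| = 8.8
Step 4: |mu|(X) = mu+(X) + mu-(X) = 6.58 + 8.8 = 15.38


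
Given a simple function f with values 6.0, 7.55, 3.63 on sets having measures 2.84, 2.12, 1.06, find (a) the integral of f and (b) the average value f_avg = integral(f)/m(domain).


Step 1: Integral = sum(value_i * measure_i)
= 6.0*2.84 + 7.55*2.12 + 3.63*1.06
= 17.04 + 16.006 + 3.8478
= 36.8938
Step 2: Total measure of domain = 2.84 + 2.12 + 1.06 = 6.02
Step 3: Average value = 36.8938 / 6.02 = 6.128538


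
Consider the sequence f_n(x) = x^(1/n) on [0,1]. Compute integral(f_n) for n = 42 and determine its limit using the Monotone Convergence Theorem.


At n = 42: f_42(x) = x^(1/42).
Step 1: integral(x^(1/42), 0, 1) = [x^(1/42+1) / (1/42+1)] from 0 to 1
     = 1 / (1/42 + 1) = 1 / ((42+1)/42) = 42/(42+1)
     = 42/43 = 0.976744
Step 2: As n -> infinity, f_n(x) = x^(1/n) -> 1 for x in (0,1], and f_n is increasing in n.
By MCT, lim_n integral(f_n) = integral(lim_n f_n) = integral(1, 0, 1) = 1.
Step 3: Verify convergence: 42/43 = 0.976744 -> 1


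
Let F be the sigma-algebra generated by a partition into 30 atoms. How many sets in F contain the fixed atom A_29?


Each element of F is a union of some subset S of the 30 atoms.
The element contains A_29 iff A_29 is in S.
So we count subsets S of {A_1,...,A_30} with A_29 in S: choose freely among the other 29 atoms.
Count = 2^(30-1) = 2^29 = 536870912.


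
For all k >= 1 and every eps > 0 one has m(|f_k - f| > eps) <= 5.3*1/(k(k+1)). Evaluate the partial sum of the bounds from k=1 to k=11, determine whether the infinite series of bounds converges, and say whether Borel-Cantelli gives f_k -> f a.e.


Step 1: List the terms 5.3*1/(k(k+1)) for k = 1 to 11:
  k=1: 2.65
  k=2: 0.883333
  k=3: 0.441667
  k=4: 0.265
  k=5: 0.176667
  k=6: 0.12619
  k=7: 0.094643
  k=8: 0.073611
  k=9: 0.058889
  k=10: 0.048182
  k=11: 0.040152
Step 2: Partial sum = 2.65 + 0.883333 + 0.441667 + 0.265 + 0.176667 + 0.12619 + 0.094643 + 0.073611 + 0.058889 + 0.048182 + 0.040152
     = 4.858333
Step 3: The full series sum_(k>=1) 5.3*1/(k(k+1)) converges (telescoping series sum 1/(k(k+1)) = 1; a constant multiple of a convergent series converges).
Step 4: Fix eps > 0. Since sum_k m(|f_k - f| > eps) < infinity, the Borel-Cantelli lemma gives
        m(limsup_k {|f_k - f| > eps}) = 0, i.e. for a.e. x, |f_k(x) - f(x)| <= eps for all large k.
        Applying this with eps = 1/j for j = 1, 2, ... and intersecting the countably many full-measure sets,
        for a.e. x we get limsup_k |f_k(x) - f(x)| <= 1/j for every j, hence f_k -> f almost everywhere.
Conclusion: series converges; Borel-Cantelli yields f_k -> f a.e.


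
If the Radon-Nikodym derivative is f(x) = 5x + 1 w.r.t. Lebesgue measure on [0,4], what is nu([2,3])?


nu(A) = integral_A (dnu/dmu) dmu = integral_2^3 (5x + 1) dx
Step 1: Antiderivative F(x) = (5/2)x^2 + 1x
Step 2: F(3) = (5/2)*3^2 + 1*3 = 22.5 + 3 = 25.5
Step 3: F(2) = (5/2)*2^2 + 1*2 = 10 + 2 = 12
Step 4: nu([2,3]) = F(3) - F(2) = 25.5 - 12 = 13.5


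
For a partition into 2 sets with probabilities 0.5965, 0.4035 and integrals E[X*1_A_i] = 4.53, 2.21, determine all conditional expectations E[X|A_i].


For each cell A_i: E[X|A_i] = E[X*1_A_i] / P(A_i)
Step 1: E[X|A_1] = 4.53 / 0.5965 = 7.5943
Step 2: E[X|A_2] = 2.21 / 0.4035 = 5.477076
Verification: E[X] = sum E[X*1_A_i] = 4.53 + 2.21 = 6.74


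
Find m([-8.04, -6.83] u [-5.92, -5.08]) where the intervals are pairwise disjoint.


For pairwise disjoint intervals, m(union) = sum of lengths.
= (-6.83 - -8.04) + (-5.08 - -5.92)
= 1.21 + 0.84
= 2.05


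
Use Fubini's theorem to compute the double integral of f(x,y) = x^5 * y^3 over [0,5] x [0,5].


By Fubini's theorem, the double integral factors as a product of single integrals:
Step 1: integral_0^5 x^5 dx = [x^6/6] from 0 to 5
     = 5^6/6 = 2604.166667
Step 2: integral_0^5 y^3 dy = [y^4/4] from 0 to 5
     = 5^4/4 = 156.25
Step 3: Double integral = 2604.166667 * 156.25 = 406901.041667


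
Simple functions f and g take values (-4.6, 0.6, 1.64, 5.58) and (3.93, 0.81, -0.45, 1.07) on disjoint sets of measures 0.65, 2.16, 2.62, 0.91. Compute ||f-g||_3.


Step 1: Compute differences f_i - g_i:
  -4.6 - 3.93 = -8.53
  0.6 - 0.81 = -0.21
  1.64 - -0.45 = 2.09
  5.58 - 1.07 = 4.51
Step 2: Compute |diff|^3 * measure for each set:
  |-8.53|^3 * 0.65 = 620.650477 * 0.65 = 403.42281
  |-0.21|^3 * 2.16 = 0.009261 * 2.16 = 0.020004
  |2.09|^3 * 2.62 = 9.129329 * 2.62 = 23.918842
  |4.51|^3 * 0.91 = 91.733851 * 0.91 = 83.477804
Step 3: Sum = 510.83946
Step 4: ||f-g||_3 = (510.83946)^(1/3) = 7.993951


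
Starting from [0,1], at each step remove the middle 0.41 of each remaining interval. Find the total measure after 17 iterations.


Step 1: At each step, fraction remaining = 1 - 0.41 = 0.59
Step 2: After 17 steps, measure = (0.59)^17
Result = 1.271991e-04


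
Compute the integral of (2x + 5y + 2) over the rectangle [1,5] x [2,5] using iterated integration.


By Fubini, integrate in x first, then y.
Step 1: Fix y, integrate over x in [1,5]:
  integral(2x + 5y + 2, x=1..5)
  = 2*(5^2 - 1^2)/2 + (5y + 2)*(5 - 1)
  = 24 + (5y + 2)*4
  = 24 + 20y + 8
  = 32 + 20y
Step 2: Integrate over y in [2,5]:
  integral(32 + 20y, y=2..5)
  = 32*3 + 20*(5^2 - 2^2)/2
  = 96 + 210
  = 306


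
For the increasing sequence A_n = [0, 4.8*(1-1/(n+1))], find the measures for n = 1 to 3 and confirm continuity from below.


By continuity of measure from below: if A_n increases to A, then m(A_n) -> m(A).
Here A = [0, 4.8], so m(A) = 4.8
Step 1: a_1 = 4.8*(1 - 1/2) = 2.4, m(A_1) = 2.4
Step 2: a_2 = 4.8*(1 - 1/3) = 3.2, m(A_2) = 3.2
Step 3: a_3 = 4.8*(1 - 1/4) = 3.6, m(A_3) = 3.6
Limit: m(A_n) -> m([0,4.8]) = 4.8


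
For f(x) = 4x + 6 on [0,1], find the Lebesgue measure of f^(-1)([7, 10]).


f^(-1)([7, 10]) = {x : 7 <= 4x + 6 <= 10}
Solving: (7 - 6)/4 <= x <= (10 - 6)/4
= [0.25, 1]
Intersecting with [0,1]: [0.25, 1]
Measure = 1 - 0.25 = 0.75


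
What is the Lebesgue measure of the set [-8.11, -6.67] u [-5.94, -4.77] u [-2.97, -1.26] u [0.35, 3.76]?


For pairwise disjoint intervals, m(union) = sum of lengths.
= (-6.67 - -8.11) + (-4.77 - -5.94) + (-1.26 - -2.97) + (3.76 - 0.35)
= 1.44 + 1.17 + 1.71 + 3.41
= 7.73


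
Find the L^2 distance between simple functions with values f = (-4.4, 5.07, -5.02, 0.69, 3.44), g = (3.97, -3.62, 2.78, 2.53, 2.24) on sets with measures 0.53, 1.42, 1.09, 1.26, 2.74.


Step 1: Compute differences f_i - g_i:
  -4.4 - 3.97 = -8.37
  5.07 - -3.62 = 8.69
  -5.02 - 2.78 = -7.8
  0.69 - 2.53 = -1.84
  3.44 - 2.24 = 1.2
Step 2: Compute |diff|^2 * measure for each set:
  |-8.37|^2 * 0.53 = 70.0569 * 0.53 = 37.130157
  |8.69|^2 * 1.42 = 75.5161 * 1.42 = 107.232862
  |-7.8|^2 * 1.09 = 60.84 * 1.09 = 66.3156
  |-1.84|^2 * 1.26 = 3.3856 * 1.26 = 4.265856
  |1.2|^2 * 2.74 = 1.44 * 2.74 = 3.9456
Step 3: Sum = 218.890075
Step 4: ||f-g||_2 = (218.890075)^(1/2) = 14.794934


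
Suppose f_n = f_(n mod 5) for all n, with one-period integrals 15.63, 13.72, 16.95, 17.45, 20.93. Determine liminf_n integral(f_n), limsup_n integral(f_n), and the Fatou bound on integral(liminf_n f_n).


The sequence (integral(f_n)) is periodic with period 5, repeating the values 15.63, 13.72, 16.95, 17.45, 20.93 indefinitely.
Step 1: For a periodic sequence, every tail (a_m, a_(m+1), ...) contains all 5 period values infinitely often.
Step 2: Hence inf of every tail = min of the period values = min(15.63, 13.72, 16.95, 17.45, 20.93) = 13.72.
        liminf_n integral(f_n) = sup over m of (inf of tail from m) = 13.72.
Step 3: Similarly sup of every tail = max of the period values = 20.93.
        limsup_n integral(f_n) = 20.93.
Step 4: Fatou's lemma: integral(liminf_n f_n) <= liminf_n integral(f_n) = 13.72.
        So the integral of the pointwise liminf is at most 13.72.


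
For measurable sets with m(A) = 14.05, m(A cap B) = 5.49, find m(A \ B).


m(A \ B) = m(A) - m(A n B)
= 14.05 - 5.49
= 8.56


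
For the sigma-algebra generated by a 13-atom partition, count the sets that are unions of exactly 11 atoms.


Each element of F is a union of some subset of the 13 atoms.
Elements that are unions of exactly 11 atoms correspond to 11-element subsets of the 13 atoms.
Count = C(13, 11) = 13! / (11! * 2!) = 78.


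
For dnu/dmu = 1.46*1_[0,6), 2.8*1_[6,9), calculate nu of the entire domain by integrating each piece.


Integrate each piece of the Radon-Nikodym derivative:
Step 1: integral_0^6 1.46 dx = 1.46*(6-0) = 1.46*6 = 8.76
Step 2: integral_6^9 2.8 dx = 2.8*(9-6) = 2.8*3 = 8.4
Total: 8.76 + 8.4 = 17.16


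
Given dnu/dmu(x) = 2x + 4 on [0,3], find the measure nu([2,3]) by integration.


nu(A) = integral_A (dnu/dmu) dmu = integral_2^3 (2x + 4) dx
Step 1: Antiderivative F(x) = (2/2)x^2 + 4x
Step 2: F(3) = (2/2)*3^2 + 4*3 = 9 + 12 = 21
Step 3: F(2) = (2/2)*2^2 + 4*2 = 4 + 8 = 12
Step 4: nu([2,3]) = F(3) - F(2) = 21 - 12 = 9


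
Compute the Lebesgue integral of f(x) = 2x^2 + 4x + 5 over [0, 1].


The Lebesgue integral of a Riemann-integrable function agrees with the Riemann integral.
Antiderivative F(x) = (2/3)x^3 + (4/2)x^2 + 5x
F(1) = (2/3)*1^3 + (4/2)*1^2 + 5*1
     = (2/3)*1 + (4/2)*1 + 5*1
     = 0.666667 + 2 + 5
     = 7.666667
F(0) = 0.0
Integral = F(1) - F(0) = 7.666667 - 0.0 = 7.666667


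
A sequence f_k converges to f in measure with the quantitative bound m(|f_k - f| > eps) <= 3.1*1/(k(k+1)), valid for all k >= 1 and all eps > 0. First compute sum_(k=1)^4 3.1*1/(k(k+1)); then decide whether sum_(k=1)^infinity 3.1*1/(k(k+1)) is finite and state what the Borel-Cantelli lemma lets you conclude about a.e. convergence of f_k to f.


Step 1: List the terms 3.1*1/(k(k+1)) for k = 1 to 4:
  k=1: 1.55
  k=2: 0.516667
  k=3: 0.258333
  k=4: 0.155
Step 2: Partial sum = 1.55 + 0.516667 + 0.258333 + 0.155
     = 2.48
Step 3: The full series sum_(k>=1) 3.1*1/(k(k+1)) converges (telescoping series sum 1/(k(k+1)) = 1; a constant multiple of a convergent series converges).
Step 4: Fix eps > 0. Since sum_k m(|f_k - f| > eps) < infinity, the Borel-Cantelli lemma gives
        m(limsup_k {|f_k - f| > eps}) = 0, i.e. for a.e. x, |f_k(x) - f(x)| <= eps for all large k.
        Applying this with eps = 1/j for j = 1, 2, ... and intersecting the countably many full-measure sets,
        for a.e. x we get limsup_k |f_k(x) - f(x)| <= 1/j for every j, hence f_k -> f almost everywhere.
Conclusion: series converges; Borel-Cantelli yields f_k -> f a.e.


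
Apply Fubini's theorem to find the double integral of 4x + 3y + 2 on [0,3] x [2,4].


By Fubini, integrate in x first, then y.
Step 1: Fix y, integrate over x in [0,3]:
  integral(4x + 3y + 2, x=0..3)
  = 4*(3^2 - 0^2)/2 + (3y + 2)*(3 - 0)
  = 18 + (3y + 2)*3
  = 18 + 9y + 6
  = 24 + 9y
Step 2: Integrate over y in [2,4]:
  integral(24 + 9y, y=2..4)
  = 24*2 + 9*(4^2 - 2^2)/2
  = 48 + 54
  = 102


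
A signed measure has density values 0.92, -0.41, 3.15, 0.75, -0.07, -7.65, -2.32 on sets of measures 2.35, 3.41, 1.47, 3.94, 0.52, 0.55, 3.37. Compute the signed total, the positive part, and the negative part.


Step 1: Compute signed measure on each set:
  Set 1: 0.92 * 2.35 = 2.162
  Set 2: -0.41 * 3.41 = -1.3981
  Set 3: 3.15 * 1.47 = 4.6305
  Set 4: 0.75 * 3.94 = 2.955
  Set 5: -0.07 * 0.52 = -0.0364
  Set 6: -7.65 * 0.55 = -4.2075
  Set 7: -2.32 * 3.37 = -7.8184
Step 2: Total signed measure = (2.162) + (-1.3981) + (4.6305) + (2.955) + (-0.0364) + (-4.2075) + (-7.8184)
     = -3.7129
Step 3: Positive part mu+(X) = sum of positive contributions = 9.7475
Step 4: Negative part mu-(X) = |sum of negative contributions| = 13.4604


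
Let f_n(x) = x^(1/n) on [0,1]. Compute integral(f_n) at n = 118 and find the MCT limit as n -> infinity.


At n = 118: f_118(x) = x^(1/118).
Step 1: integral(x^(1/118), 0, 1) = [x^(1/118+1) / (1/118+1)] from 0 to 1
     = 1 / (1/118 + 1) = 1 / ((118+1)/118) = 118/(118+1)
     = 118/119 = 0.991597
Step 2: As n -> infinity, f_n(x) = x^(1/n) -> 1 for x in (0,1], and f_n is increasing in n.
By MCT, lim_n integral(f_n) = integral(lim_n f_n) = integral(1, 0, 1) = 1.
Step 3: Verify convergence: 118/119 = 0.991597 -> 1


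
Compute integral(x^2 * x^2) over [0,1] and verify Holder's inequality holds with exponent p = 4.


Step 1: Exact integral of f*g = integral(x^4, 0, 1) = 1/5
     = 0.2
Step 2: Holder bound with p=4, q=1.333333:
  ||f||_p = (integral x^8 dx)^(1/4) = (1/9)^(1/4) = 0.57735
  ||g||_q = (integral x^2.666667 dx)^(1/1.333333) = (1/3.666667)^(1/1.333333) = 0.377395
Step 3: Holder bound = ||f||_p * ||g||_q = 0.57735 * 0.377395 = 0.217889
Verification: 0.2 <= 0.217889 (Holder holds)


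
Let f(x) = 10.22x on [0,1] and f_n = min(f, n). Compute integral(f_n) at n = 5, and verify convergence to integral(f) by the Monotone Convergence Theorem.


f(x) = 10.22x on [0,1]; f_n(x) = min(10.22x, n). At n = 5:
Step 1: f(x) reaches 5 at x = 5/10.22 = 0.489237
Step 2: integral(f_5) = integral(10.22x, 0, 0.489237) + integral(5, 0.489237, 1)
       = 10.22*0.489237^2/2 + 5*(1 - 0.489237)
       = 1.223092 + 2.553816
       = 3.776908
Step 3: As n -> infinity, f_n increases to f, so by MCT integral(f_n) -> integral(f) = 10.22/2 = 5.11.
Convergence: integral(f_5) = 3.776908 -> 5.11 as n -> infinity


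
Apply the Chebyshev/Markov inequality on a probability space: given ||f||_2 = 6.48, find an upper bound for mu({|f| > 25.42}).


Chebyshev/Markov inequality: mu(|f| > eps) <= (||f||_p / eps)^p
Step 1: ||f||_2 / eps = 6.48 / 25.42 = 0.254917
Step 2: Raise to power p = 2:
  (0.254917)^2 = 0.064983
Step 3: Therefore mu(|f| > 25.42) <= 0.064983


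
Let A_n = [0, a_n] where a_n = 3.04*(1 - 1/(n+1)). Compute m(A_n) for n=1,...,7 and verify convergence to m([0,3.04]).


By continuity of measure from below: if A_n increases to A, then m(A_n) -> m(A).
Here A = [0, 3.04], so m(A) = 3.04
Step 1: a_1 = 3.04*(1 - 1/2) = 1.52, m(A_1) = 1.52
Step 2: a_2 = 3.04*(1 - 1/3) = 2.0267, m(A_2) = 2.0267
Step 3: a_3 = 3.04*(1 - 1/4) = 2.28, m(A_3) = 2.28
Step 4: a_4 = 3.04*(1 - 1/5) = 2.432, m(A_4) = 2.432
Step 5: a_5 = 3.04*(1 - 1/6) = 2.5333, m(A_5) = 2.5333
Step 6: a_6 = 3.04*(1 - 1/7) = 2.6057, m(A_6) = 2.6057
Step 7: a_7 = 3.04*(1 - 1/8) = 2.66, m(A_7) = 2.66
Limit: m(A_n) -> m([0,3.04]) = 3.04


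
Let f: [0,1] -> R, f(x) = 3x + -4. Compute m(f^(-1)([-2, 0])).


f^(-1)([-2, 0]) = {x : -2 <= 3x + -4 <= 0}
Solving: (-2 - -4)/3 <= x <= (0 - -4)/3
= [0.666667, 1.333333]
Intersecting with [0,1]: [0.666667, 1]
Measure = 1 - 0.666667 = 0.333333


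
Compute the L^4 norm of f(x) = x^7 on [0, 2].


Step 1: ||f||_4 = (integral_0^2 |x^7|^4 dx)^(1/4)
     = (integral_0^2 x^28 dx)^(1/4)
Step 2: integral_0^2 x^28 dx = [x^29/(29)] from 0 to 2 = 2^29/29
     = 536870912/29 = 1.851279e+07
Step 3: ||f||_4 = (1.851279e+07)^(1/4) = 65.594582


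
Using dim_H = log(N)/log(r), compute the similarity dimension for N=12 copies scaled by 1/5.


For a self-similar set with N copies scaled by 1/r:
dim_H = log(N)/log(r) = log(12)/log(5)
= 2.484907/1.609438
= 1.543959


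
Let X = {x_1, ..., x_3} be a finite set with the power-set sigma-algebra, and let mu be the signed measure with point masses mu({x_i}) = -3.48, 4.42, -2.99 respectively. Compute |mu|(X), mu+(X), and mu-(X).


Step 1: Every measurable set is a union of atoms (the cells / points), so a Hahn decomposition is
  obtained by grouping atoms by sign: P = union of atoms with mu > 0, N = union of the remaining atoms.
  Atoms in P (indices): 2;  atoms in N (indices): 1, 3
  Positive values: 4.42
  Negative values: -3.48, -2.99
Step 2: mu+(X) = mu(P) = sum of positive atom values = 4.42
Step 3: mu-(X) = -mu(N) = sum of |negative atom values| = 6.47
Step 4: |mu|(X) = mu+(X) + mu-(X) = 4.42 + 6.47 = 10.89


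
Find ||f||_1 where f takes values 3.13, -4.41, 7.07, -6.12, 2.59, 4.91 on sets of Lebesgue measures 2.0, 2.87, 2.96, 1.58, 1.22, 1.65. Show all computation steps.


Step 1: Compute |f_i|^1 for each value:
  |3.13|^1 = 3.13
  |-4.41|^1 = 4.41
  |7.07|^1 = 7.07
  |-6.12|^1 = 6.12
  |2.59|^1 = 2.59
  |4.91|^1 = 4.91
Step 2: Multiply by measures and sum:
  3.13 * 2.0 = 6.26
  4.41 * 2.87 = 12.6567
  7.07 * 2.96 = 20.9272
  6.12 * 1.58 = 9.6696
  2.59 * 1.22 = 3.1598
  4.91 * 1.65 = 8.1015
Sum = 6.26 + 12.6567 + 20.9272 + 9.6696 + 3.1598 + 8.1015 = 60.7748
Step 3: Take the p-th root:
||f||_1 = (60.7748)^(1/1) = 60.7748


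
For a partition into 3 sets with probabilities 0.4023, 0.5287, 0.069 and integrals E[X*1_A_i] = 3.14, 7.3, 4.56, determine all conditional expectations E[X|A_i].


For each cell A_i: E[X|A_i] = E[X*1_A_i] / P(A_i)
Step 1: E[X|A_1] = 3.14 / 0.4023 = 7.805121
Step 2: E[X|A_2] = 7.3 / 0.5287 = 13.807452
Step 3: E[X|A_3] = 4.56 / 0.069 = 66.086957
Verification: E[X] = sum E[X*1_A_i] = 3.14 + 7.3 + 4.56 = 15


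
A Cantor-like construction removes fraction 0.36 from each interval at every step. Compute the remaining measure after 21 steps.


Step 1: At each step, fraction remaining = 1 - 0.36 = 0.64
Step 2: After 21 steps, measure = (0.64)^21
Result = 8.507059e-05


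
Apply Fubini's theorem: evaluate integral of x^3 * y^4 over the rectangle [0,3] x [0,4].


By Fubini's theorem, the double integral factors as a product of single integrals:
Step 1: integral_0^3 x^3 dx = [x^4/4] from 0 to 3
     = 3^4/4 = 20.25
Step 2: integral_0^4 y^4 dy = [y^5/5] from 0 to 4
     = 4^5/5 = 204.8
Step 3: Double integral = 20.25 * 204.8 = 4147.2


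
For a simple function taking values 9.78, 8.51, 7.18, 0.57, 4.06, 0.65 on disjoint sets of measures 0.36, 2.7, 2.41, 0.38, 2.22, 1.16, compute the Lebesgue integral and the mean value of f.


Step 1: Integral = sum(value_i * measure_i)
= 9.78*0.36 + 8.51*2.7 + 7.18*2.41 + 0.57*0.38 + 4.06*2.22 + 0.65*1.16
= 3.5208 + 22.977 + 17.3038 + 0.2166 + 9.0132 + 0.754
= 53.7854
Step 2: Total measure of domain = 0.36 + 2.7 + 2.41 + 0.38 + 2.22 + 1.16 = 9.23
Step 3: Average value = 53.7854 / 9.23 = 5.827237


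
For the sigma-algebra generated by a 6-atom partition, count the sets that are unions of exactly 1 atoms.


Each element of F is a union of some subset of the 6 atoms.
Elements that are unions of exactly 1 atoms correspond to 1-element subsets of the 6 atoms.
Count = C(6, 1) = 6! / (1! * 5!) = 6.


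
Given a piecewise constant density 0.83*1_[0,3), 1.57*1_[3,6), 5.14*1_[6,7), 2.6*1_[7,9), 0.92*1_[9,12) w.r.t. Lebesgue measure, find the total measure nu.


Integrate each piece of the Radon-Nikodym derivative:
Step 1: integral_0^3 0.83 dx = 0.83*(3-0) = 0.83*3 = 2.49
Step 2: integral_3^6 1.57 dx = 1.57*(6-3) = 1.57*3 = 4.71
Step 3: integral_6^7 5.14 dx = 5.14*(7-6) = 5.14*1 = 5.14
Step 4: integral_7^9 2.6 dx = 2.6*(9-7) = 2.6*2 = 5.2
Step 5: integral_9^12 0.92 dx = 0.92*(12-9) = 0.92*3 = 2.76
Total: 2.49 + 4.71 + 5.14 + 5.2 + 2.76 = 20.3


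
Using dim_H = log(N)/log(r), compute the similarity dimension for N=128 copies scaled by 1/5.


For a self-similar set with N copies scaled by 1/r:
dim_H = log(N)/log(r) = log(128)/log(5)
= 4.85203/1.609438
= 3.014736


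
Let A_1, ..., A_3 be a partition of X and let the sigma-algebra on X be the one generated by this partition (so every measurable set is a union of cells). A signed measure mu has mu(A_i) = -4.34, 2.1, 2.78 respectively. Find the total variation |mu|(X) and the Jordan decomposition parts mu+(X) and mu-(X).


Step 1: Every measurable set is a union of atoms (the cells / points), so a Hahn decomposition is
  obtained by grouping atoms by sign: P = union of atoms with mu > 0, N = union of the remaining atoms.
  Atoms in P (indices): 2, 3;  atoms in N (indices): 1
  Positive values: 2.1, 2.78
  Negative values: -4.34
Step 2: mu+(X) = mu(P) = sum of positive atom values = 4.88
Step 3: mu-(X) = -mu(N) = sum of |negative atom values| = 4.34
Step 4: |mu|(X) = mu+(X) + mu-(X) = 4.88 + 4.34 = 9.22


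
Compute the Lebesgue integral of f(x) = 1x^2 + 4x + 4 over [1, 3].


The Lebesgue integral of a Riemann-integrable function agrees with the Riemann integral.
Antiderivative F(x) = (1/3)x^3 + (4/2)x^2 + 4x
F(3) = (1/3)*3^3 + (4/2)*3^2 + 4*3
     = (1/3)*27 + (4/2)*9 + 4*3
     = 9 + 18 + 12
     = 39
F(1) = 6.333333
Integral = F(3) - F(1) = 39 - 6.333333 = 32.666667


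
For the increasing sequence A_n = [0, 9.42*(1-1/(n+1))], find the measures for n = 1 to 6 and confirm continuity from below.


By continuity of measure from below: if A_n increases to A, then m(A_n) -> m(A).
Here A = [0, 9.42], so m(A) = 9.42
Step 1: a_1 = 9.42*(1 - 1/2) = 4.71, m(A_1) = 4.71
Step 2: a_2 = 9.42*(1 - 1/3) = 6.28, m(A_2) = 6.28
Step 3: a_3 = 9.42*(1 - 1/4) = 7.065, m(A_3) = 7.065
Step 4: a_4 = 9.42*(1 - 1/5) = 7.536, m(A_4) = 7.536
Step 5: a_5 = 9.42*(1 - 1/6) = 7.85, m(A_5) = 7.85
Step 6: a_6 = 9.42*(1 - 1/7) = 8.0743, m(A_6) = 8.0743
Limit: m(A_n) -> m([0,9.42]) = 9.42


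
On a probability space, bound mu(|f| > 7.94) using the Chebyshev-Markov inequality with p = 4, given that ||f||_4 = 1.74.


Chebyshev/Markov inequality: mu(|f| > eps) <= (||f||_p / eps)^p
Step 1: ||f||_4 / eps = 1.74 / 7.94 = 0.219144
Step 2: Raise to power p = 4:
  (0.219144)^4 = 0.002306
Step 3: Therefore mu(|f| > 7.94) <= 0.002306


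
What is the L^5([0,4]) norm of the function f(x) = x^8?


Step 1: ||f||_5 = (integral_0^4 |x^8|^5 dx)^(1/5)
     = (integral_0^4 x^40 dx)^(1/5)
Step 2: integral_0^4 x^40 dx = [x^41/(41)] from 0 to 4 = 4^41/41
     = 4835703278458516698824704/41 = 1.179440e+23
Step 3: ||f||_5 = (1.179440e+23)^(1/5) = 41146.713964


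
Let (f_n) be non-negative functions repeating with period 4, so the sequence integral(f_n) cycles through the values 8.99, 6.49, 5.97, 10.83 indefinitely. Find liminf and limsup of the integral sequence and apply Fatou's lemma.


The sequence (integral(f_n)) is periodic with period 4, repeating the values 8.99, 6.49, 5.97, 10.83 indefinitely.
Step 1: For a periodic sequence, every tail (a_m, a_(m+1), ...) contains all 4 period values infinitely often.
Step 2: Hence inf of every tail = min of the period values = min(8.99, 6.49, 5.97, 10.83) = 5.97.
        liminf_n integral(f_n) = sup over m of (inf of tail from m) = 5.97.
Step 3: Similarly sup of every tail = max of the period values = 10.83.
        limsup_n integral(f_n) = 10.83.
Step 4: Fatou's lemma: integral(liminf_n f_n) <= liminf_n integral(f_n) = 5.97.
        So the integral of the pointwise liminf is at most 5.97.


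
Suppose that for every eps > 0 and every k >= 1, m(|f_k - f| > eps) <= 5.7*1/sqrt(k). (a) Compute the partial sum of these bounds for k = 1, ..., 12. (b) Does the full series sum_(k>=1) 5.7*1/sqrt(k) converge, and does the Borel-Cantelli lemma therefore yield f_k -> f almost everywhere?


Step 1: List the terms 5.7*1/sqrt(k) for k = 1 to 12:
  k=1: 5.7
  k=2: 4.030509
  k=3: 3.290897
  k=4: 2.85
  k=5: 2.549117
  k=6: 2.327015
  k=7: 2.154397
  k=8: 2.015254
  k=9: 1.9
  k=10: 1.802498
  k=11: 1.718615
  k=12: 1.645448
Step 2: Partial sum = 5.7 + 4.030509 + 3.290897 + 2.85 + 2.549117 + 2.327015 + 2.154397 + 2.015254 + 1.9 + 1.802498 + 1.718615 + 1.645448
     = 31.983751
Step 3: The full series sum_(k>=1) 5.7*1/sqrt(k) diverges (p-series with p = 1/2 <= 1; a nonzero constant multiple of a divergent series diverges).
Step 4: The (first) Borel-Cantelli lemma requires a summable sequence of measures, so it does not apply here;
        from this bound alone no conclusion about a.e. convergence can be drawn (convergence in measure still
        gives an a.e.-convergent subsequence, but not a.e. convergence of the whole sequence).
Conclusion: series diverges; Borel-Cantelli is inconclusive about a.e. convergence of f_k.


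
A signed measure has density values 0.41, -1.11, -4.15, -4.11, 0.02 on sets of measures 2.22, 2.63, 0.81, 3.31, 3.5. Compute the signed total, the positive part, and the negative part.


Step 1: Compute signed measure on each set:
  Set 1: 0.41 * 2.22 = 0.9102
  Set 2: -1.11 * 2.63 = -2.9193
  Set 3: -4.15 * 0.81 = -3.3615
  Set 4: -4.11 * 3.31 = -13.6041
  Set 5: 0.02 * 3.5 = 0.07
Step 2: Total signed measure = (0.9102) + (-2.9193) + (-3.3615) + (-13.6041) + (0.07)
     = -18.9047
Step 3: Positive part mu+(X) = sum of positive contributions = 0.9802
Step 4: Negative part mu-(X) = |sum of negative contributions| = 19.8849


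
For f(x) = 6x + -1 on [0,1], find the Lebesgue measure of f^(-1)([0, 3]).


f^(-1)([0, 3]) = {x : 0 <= 6x + -1 <= 3}
Solving: (0 - -1)/6 <= x <= (3 - -1)/6
= [0.166667, 0.666667]
Intersecting with [0,1]: [0.166667, 0.666667]
Measure = 0.666667 - 0.166667 = 0.5


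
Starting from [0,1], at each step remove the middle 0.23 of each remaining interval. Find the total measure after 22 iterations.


Step 1: At each step, fraction remaining = 1 - 0.23 = 0.77
Step 2: After 22 steps, measure = (0.77)^22
Result = 0.003183


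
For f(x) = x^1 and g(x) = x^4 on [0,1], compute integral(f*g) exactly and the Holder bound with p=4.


Step 1: Exact integral of f*g = integral(x^5, 0, 1) = 1/6
     = 0.166667
Step 2: Holder bound with p=4, q=1.333333:
  ||f||_p = (integral x^4 dx)^(1/4) = (1/5)^(1/4) = 0.66874
  ||g||_q = (integral x^5.333333 dx)^(1/1.333333) = (1/6.333333)^(1/1.333333) = 0.250482
Step 3: Holder bound = ||f||_p * ||g||_q = 0.66874 * 0.250482 = 0.167507
Verification: 0.166667 <= 0.167507 (Holder holds)


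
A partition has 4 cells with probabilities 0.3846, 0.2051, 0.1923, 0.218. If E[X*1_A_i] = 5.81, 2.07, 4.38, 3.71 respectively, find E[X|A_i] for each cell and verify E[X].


For each cell A_i: E[X|A_i] = E[X*1_A_i] / P(A_i)
Step 1: E[X|A_1] = 5.81 / 0.3846 = 15.106604
Step 2: E[X|A_2] = 2.07 / 0.2051 = 10.092638
Step 3: E[X|A_3] = 4.38 / 0.1923 = 22.776911
Step 4: E[X|A_4] = 3.71 / 0.218 = 17.018349
Verification: E[X] = sum E[X*1_A_i] = 5.81 + 2.07 + 4.38 + 3.71 = 15.97


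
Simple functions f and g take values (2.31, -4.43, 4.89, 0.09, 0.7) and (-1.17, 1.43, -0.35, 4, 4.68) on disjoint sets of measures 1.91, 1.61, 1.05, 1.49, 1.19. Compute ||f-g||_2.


Step 1: Compute differences f_i - g_i:
  2.31 - -1.17 = 3.48
  -4.43 - 1.43 = -5.86
  4.89 - -0.35 = 5.24
  0.09 - 4 = -3.91
  0.7 - 4.68 = -3.98
Step 2: Compute |diff|^2 * measure for each set:
  |3.48|^2 * 1.91 = 12.1104 * 1.91 = 23.130864
  |-5.86|^2 * 1.61 = 34.3396 * 1.61 = 55.286756
  |5.24|^2 * 1.05 = 27.4576 * 1.05 = 28.83048
  |-3.91|^2 * 1.49 = 15.2881 * 1.49 = 22.779269
  |-3.98|^2 * 1.19 = 15.8404 * 1.19 = 18.850076
Step 3: Sum = 148.877445
Step 4: ||f-g||_2 = (148.877445)^(1/2) = 12.201535


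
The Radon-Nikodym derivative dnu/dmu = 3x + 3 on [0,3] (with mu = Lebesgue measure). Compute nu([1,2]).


nu(A) = integral_A (dnu/dmu) dmu = integral_1^2 (3x + 3) dx
Step 1: Antiderivative F(x) = (3/2)x^2 + 3x
Step 2: F(2) = (3/2)*2^2 + 3*2 = 6 + 6 = 12
Step 3: F(1) = (3/2)*1^2 + 3*1 = 1.5 + 3 = 4.5
Step 4: nu([1,2]) = F(2) - F(1) = 12 - 4.5 = 7.5


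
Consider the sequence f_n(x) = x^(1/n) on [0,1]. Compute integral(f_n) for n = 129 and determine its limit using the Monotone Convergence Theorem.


At n = 129: f_129(x) = x^(1/129).
Step 1: integral(x^(1/129), 0, 1) = [x^(1/129+1) / (1/129+1)] from 0 to 1
     = 1 / (1/129 + 1) = 1 / ((129+1)/129) = 129/(129+1)
     = 129/130 = 0.992308
Step 2: As n -> infinity, f_n(x) = x^(1/n) -> 1 for x in (0,1], and f_n is increasing in n.
By MCT, lim_n integral(f_n) = integral(lim_n f_n) = integral(1, 0, 1) = 1.
Step 3: Verify convergence: 129/130 = 0.992308 -> 1


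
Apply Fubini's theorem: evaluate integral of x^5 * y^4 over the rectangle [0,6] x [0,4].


By Fubini's theorem, the double integral factors as a product of single integrals:
Step 1: integral_0^6 x^5 dx = [x^6/6] from 0 to 6
     = 6^6/6 = 7776
Step 2: integral_0^4 y^4 dy = [y^5/5] from 0 to 4
     = 4^5/5 = 204.8
Step 3: Double integral = 7776 * 204.8 = 1.592525e+06
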